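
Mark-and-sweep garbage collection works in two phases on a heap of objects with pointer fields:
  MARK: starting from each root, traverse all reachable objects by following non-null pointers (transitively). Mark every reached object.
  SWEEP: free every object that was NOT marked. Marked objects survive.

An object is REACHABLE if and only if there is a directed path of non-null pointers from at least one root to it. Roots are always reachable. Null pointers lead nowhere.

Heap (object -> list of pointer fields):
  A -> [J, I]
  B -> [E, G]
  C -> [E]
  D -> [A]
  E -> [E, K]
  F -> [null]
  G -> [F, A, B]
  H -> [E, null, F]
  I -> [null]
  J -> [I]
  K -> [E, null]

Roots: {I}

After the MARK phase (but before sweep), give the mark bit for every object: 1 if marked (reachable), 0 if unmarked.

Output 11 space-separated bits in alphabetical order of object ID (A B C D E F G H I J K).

Answer: 0 0 0 0 0 0 0 0 1 0 0

Derivation:
Roots: I
Mark I: refs=null, marked=I
Unmarked (collected): A B C D E F G H J K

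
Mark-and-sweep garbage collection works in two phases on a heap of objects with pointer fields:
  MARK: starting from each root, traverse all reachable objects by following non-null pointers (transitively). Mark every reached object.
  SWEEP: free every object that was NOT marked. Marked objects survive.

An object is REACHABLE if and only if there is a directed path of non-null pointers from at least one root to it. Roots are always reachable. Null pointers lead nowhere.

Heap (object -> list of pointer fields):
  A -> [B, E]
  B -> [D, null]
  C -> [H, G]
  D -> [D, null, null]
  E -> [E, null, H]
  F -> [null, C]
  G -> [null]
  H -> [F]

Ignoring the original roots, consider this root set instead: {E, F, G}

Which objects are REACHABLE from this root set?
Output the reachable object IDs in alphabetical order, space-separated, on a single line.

Roots: E F G
Mark E: refs=E null H, marked=E
Mark F: refs=null C, marked=E F
Mark G: refs=null, marked=E F G
Mark H: refs=F, marked=E F G H
Mark C: refs=H G, marked=C E F G H
Unmarked (collected): A B D

Answer: C E F G H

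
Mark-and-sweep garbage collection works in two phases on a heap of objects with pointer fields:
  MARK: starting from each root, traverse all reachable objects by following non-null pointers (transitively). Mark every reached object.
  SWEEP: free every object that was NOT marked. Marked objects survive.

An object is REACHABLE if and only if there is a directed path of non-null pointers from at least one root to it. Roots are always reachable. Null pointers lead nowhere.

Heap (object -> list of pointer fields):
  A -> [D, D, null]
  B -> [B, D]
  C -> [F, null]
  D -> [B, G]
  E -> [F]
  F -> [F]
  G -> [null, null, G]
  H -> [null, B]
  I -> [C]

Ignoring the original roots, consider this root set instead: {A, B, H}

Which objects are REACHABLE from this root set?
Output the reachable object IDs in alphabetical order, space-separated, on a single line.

Answer: A B D G H

Derivation:
Roots: A B H
Mark A: refs=D D null, marked=A
Mark B: refs=B D, marked=A B
Mark H: refs=null B, marked=A B H
Mark D: refs=B G, marked=A B D H
Mark G: refs=null null G, marked=A B D G H
Unmarked (collected): C E F I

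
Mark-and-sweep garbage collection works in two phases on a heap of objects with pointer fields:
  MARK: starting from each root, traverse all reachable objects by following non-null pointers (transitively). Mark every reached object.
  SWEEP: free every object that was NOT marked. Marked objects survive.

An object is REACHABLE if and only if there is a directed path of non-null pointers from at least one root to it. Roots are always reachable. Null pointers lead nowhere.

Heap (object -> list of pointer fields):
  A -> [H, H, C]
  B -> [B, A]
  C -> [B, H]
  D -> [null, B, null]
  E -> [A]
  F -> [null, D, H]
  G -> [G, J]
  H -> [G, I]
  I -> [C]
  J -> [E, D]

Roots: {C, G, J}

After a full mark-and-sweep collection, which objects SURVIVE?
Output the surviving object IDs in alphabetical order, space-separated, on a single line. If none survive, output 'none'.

Roots: C G J
Mark C: refs=B H, marked=C
Mark G: refs=G J, marked=C G
Mark J: refs=E D, marked=C G J
Mark B: refs=B A, marked=B C G J
Mark H: refs=G I, marked=B C G H J
Mark E: refs=A, marked=B C E G H J
Mark D: refs=null B null, marked=B C D E G H J
Mark A: refs=H H C, marked=A B C D E G H J
Mark I: refs=C, marked=A B C D E G H I J
Unmarked (collected): F

Answer: A B C D E G H I J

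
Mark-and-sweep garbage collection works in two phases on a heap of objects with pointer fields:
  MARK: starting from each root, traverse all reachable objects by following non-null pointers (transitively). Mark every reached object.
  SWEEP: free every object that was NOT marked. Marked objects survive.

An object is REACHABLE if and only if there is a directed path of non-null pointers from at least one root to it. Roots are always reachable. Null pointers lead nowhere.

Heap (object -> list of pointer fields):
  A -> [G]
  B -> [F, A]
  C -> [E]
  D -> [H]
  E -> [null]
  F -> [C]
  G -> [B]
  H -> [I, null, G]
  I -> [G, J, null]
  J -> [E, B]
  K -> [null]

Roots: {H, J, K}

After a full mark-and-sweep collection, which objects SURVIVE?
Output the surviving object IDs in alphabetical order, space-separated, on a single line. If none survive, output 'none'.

Roots: H J K
Mark H: refs=I null G, marked=H
Mark J: refs=E B, marked=H J
Mark K: refs=null, marked=H J K
Mark I: refs=G J null, marked=H I J K
Mark G: refs=B, marked=G H I J K
Mark E: refs=null, marked=E G H I J K
Mark B: refs=F A, marked=B E G H I J K
Mark F: refs=C, marked=B E F G H I J K
Mark A: refs=G, marked=A B E F G H I J K
Mark C: refs=E, marked=A B C E F G H I J K
Unmarked (collected): D

Answer: A B C E F G H I J K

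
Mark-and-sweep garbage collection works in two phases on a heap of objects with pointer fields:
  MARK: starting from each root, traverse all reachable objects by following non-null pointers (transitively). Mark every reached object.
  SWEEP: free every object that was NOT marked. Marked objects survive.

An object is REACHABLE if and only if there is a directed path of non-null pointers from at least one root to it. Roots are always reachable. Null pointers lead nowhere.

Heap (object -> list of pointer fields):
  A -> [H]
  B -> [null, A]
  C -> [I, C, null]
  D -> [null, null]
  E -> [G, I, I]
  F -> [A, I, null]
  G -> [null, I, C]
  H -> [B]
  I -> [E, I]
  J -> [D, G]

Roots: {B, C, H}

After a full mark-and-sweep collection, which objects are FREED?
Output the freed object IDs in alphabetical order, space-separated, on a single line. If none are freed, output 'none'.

Answer: D F J

Derivation:
Roots: B C H
Mark B: refs=null A, marked=B
Mark C: refs=I C null, marked=B C
Mark H: refs=B, marked=B C H
Mark A: refs=H, marked=A B C H
Mark I: refs=E I, marked=A B C H I
Mark E: refs=G I I, marked=A B C E H I
Mark G: refs=null I C, marked=A B C E G H I
Unmarked (collected): D F J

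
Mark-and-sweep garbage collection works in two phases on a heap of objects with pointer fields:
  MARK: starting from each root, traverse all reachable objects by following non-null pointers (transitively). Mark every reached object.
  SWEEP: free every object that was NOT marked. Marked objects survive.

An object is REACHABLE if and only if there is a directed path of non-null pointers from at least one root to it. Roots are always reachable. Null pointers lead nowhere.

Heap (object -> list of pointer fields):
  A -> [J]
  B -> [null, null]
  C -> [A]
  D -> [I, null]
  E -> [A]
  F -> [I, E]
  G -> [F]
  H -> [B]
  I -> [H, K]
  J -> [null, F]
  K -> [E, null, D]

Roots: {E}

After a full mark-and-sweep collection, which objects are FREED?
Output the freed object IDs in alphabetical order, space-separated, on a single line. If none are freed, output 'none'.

Answer: C G

Derivation:
Roots: E
Mark E: refs=A, marked=E
Mark A: refs=J, marked=A E
Mark J: refs=null F, marked=A E J
Mark F: refs=I E, marked=A E F J
Mark I: refs=H K, marked=A E F I J
Mark H: refs=B, marked=A E F H I J
Mark K: refs=E null D, marked=A E F H I J K
Mark B: refs=null null, marked=A B E F H I J K
Mark D: refs=I null, marked=A B D E F H I J K
Unmarked (collected): C G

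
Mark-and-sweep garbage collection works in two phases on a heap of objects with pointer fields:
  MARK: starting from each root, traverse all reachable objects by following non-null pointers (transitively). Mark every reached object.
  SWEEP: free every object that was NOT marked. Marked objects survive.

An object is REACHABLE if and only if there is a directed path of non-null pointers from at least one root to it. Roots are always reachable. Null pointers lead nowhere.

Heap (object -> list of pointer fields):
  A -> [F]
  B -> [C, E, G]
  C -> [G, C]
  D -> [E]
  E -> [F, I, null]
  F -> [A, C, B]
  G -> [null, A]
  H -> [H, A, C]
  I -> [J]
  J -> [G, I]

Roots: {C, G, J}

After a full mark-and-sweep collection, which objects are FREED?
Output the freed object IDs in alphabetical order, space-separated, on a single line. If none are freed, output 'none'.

Answer: D H

Derivation:
Roots: C G J
Mark C: refs=G C, marked=C
Mark G: refs=null A, marked=C G
Mark J: refs=G I, marked=C G J
Mark A: refs=F, marked=A C G J
Mark I: refs=J, marked=A C G I J
Mark F: refs=A C B, marked=A C F G I J
Mark B: refs=C E G, marked=A B C F G I J
Mark E: refs=F I null, marked=A B C E F G I J
Unmarked (collected): D H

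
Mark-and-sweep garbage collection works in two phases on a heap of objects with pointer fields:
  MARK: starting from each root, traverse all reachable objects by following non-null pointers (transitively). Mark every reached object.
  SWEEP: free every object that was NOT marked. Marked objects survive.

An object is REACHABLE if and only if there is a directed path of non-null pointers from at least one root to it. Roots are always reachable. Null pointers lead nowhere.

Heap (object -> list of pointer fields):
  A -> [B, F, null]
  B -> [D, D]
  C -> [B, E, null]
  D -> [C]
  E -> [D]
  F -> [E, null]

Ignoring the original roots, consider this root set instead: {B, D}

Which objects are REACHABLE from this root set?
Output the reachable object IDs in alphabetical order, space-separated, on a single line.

Answer: B C D E

Derivation:
Roots: B D
Mark B: refs=D D, marked=B
Mark D: refs=C, marked=B D
Mark C: refs=B E null, marked=B C D
Mark E: refs=D, marked=B C D E
Unmarked (collected): A F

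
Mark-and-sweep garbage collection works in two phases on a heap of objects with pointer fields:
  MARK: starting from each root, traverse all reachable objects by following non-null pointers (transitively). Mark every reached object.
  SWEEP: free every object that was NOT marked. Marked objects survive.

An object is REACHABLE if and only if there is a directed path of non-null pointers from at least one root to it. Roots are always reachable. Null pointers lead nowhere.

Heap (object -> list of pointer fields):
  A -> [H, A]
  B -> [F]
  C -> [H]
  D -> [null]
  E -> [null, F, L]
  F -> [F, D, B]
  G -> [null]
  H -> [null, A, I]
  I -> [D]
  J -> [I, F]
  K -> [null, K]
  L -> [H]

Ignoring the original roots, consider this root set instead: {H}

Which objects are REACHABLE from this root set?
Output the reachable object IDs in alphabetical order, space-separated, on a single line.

Answer: A D H I

Derivation:
Roots: H
Mark H: refs=null A I, marked=H
Mark A: refs=H A, marked=A H
Mark I: refs=D, marked=A H I
Mark D: refs=null, marked=A D H I
Unmarked (collected): B C E F G J K L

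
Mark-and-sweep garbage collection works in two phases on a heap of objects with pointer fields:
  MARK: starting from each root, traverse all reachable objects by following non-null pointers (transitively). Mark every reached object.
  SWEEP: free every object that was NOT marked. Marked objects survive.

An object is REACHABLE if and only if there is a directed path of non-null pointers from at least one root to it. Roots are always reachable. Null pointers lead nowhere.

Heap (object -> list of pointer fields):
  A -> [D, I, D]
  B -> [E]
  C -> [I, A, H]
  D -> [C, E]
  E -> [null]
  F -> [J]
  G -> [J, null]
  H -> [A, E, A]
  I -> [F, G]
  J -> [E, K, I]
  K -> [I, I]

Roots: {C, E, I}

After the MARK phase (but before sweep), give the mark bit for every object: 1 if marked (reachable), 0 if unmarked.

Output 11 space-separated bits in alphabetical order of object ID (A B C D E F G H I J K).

Answer: 1 0 1 1 1 1 1 1 1 1 1

Derivation:
Roots: C E I
Mark C: refs=I A H, marked=C
Mark E: refs=null, marked=C E
Mark I: refs=F G, marked=C E I
Mark A: refs=D I D, marked=A C E I
Mark H: refs=A E A, marked=A C E H I
Mark F: refs=J, marked=A C E F H I
Mark G: refs=J null, marked=A C E F G H I
Mark D: refs=C E, marked=A C D E F G H I
Mark J: refs=E K I, marked=A C D E F G H I J
Mark K: refs=I I, marked=A C D E F G H I J K
Unmarked (collected): B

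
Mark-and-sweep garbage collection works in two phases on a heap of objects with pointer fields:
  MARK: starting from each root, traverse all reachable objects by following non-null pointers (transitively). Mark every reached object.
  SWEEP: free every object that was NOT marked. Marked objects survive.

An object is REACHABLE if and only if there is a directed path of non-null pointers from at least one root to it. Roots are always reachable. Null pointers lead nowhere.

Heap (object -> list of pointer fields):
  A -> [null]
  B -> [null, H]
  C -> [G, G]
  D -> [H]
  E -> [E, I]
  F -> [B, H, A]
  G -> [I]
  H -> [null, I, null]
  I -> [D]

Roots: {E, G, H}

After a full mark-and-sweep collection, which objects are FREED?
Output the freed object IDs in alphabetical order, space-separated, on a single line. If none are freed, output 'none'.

Answer: A B C F

Derivation:
Roots: E G H
Mark E: refs=E I, marked=E
Mark G: refs=I, marked=E G
Mark H: refs=null I null, marked=E G H
Mark I: refs=D, marked=E G H I
Mark D: refs=H, marked=D E G H I
Unmarked (collected): A B C F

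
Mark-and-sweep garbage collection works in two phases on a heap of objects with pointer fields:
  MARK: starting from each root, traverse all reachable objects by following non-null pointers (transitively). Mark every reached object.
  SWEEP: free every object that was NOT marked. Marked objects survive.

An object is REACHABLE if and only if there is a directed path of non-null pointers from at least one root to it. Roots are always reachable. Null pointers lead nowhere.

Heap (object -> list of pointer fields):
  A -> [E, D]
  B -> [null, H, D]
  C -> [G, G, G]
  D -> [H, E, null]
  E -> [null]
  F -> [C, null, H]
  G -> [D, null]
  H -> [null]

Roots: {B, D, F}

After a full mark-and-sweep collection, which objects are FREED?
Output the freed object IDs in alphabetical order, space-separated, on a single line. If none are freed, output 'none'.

Roots: B D F
Mark B: refs=null H D, marked=B
Mark D: refs=H E null, marked=B D
Mark F: refs=C null H, marked=B D F
Mark H: refs=null, marked=B D F H
Mark E: refs=null, marked=B D E F H
Mark C: refs=G G G, marked=B C D E F H
Mark G: refs=D null, marked=B C D E F G H
Unmarked (collected): A

Answer: A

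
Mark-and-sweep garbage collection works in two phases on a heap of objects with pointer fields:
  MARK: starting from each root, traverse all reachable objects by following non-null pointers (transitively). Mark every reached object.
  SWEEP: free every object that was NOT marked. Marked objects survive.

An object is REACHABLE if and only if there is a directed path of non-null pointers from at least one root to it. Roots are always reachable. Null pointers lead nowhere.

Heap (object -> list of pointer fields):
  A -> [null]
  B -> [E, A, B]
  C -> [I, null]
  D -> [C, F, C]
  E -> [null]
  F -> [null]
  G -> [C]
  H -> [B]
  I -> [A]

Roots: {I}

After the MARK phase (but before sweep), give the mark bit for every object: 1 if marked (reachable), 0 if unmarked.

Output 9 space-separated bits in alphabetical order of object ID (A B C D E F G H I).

Roots: I
Mark I: refs=A, marked=I
Mark A: refs=null, marked=A I
Unmarked (collected): B C D E F G H

Answer: 1 0 0 0 0 0 0 0 1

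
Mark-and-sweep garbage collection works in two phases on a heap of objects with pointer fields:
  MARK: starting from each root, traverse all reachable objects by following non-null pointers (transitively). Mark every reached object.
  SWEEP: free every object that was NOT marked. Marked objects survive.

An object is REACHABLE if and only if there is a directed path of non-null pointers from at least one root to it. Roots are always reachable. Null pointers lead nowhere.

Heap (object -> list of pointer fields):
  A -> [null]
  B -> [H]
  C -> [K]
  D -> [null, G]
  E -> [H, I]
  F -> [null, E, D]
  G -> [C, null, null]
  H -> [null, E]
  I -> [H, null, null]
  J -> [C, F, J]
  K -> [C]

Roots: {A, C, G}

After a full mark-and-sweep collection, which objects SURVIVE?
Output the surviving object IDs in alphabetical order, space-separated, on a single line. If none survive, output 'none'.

Answer: A C G K

Derivation:
Roots: A C G
Mark A: refs=null, marked=A
Mark C: refs=K, marked=A C
Mark G: refs=C null null, marked=A C G
Mark K: refs=C, marked=A C G K
Unmarked (collected): B D E F H I J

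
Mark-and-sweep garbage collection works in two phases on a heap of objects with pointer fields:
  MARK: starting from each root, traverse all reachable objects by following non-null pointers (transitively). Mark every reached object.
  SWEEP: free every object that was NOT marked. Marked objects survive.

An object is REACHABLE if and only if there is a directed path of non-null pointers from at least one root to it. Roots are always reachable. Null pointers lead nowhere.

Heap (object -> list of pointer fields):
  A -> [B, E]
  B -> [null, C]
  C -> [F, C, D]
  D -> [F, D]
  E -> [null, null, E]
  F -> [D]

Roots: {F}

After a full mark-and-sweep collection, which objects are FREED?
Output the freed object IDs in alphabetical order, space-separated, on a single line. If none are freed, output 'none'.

Answer: A B C E

Derivation:
Roots: F
Mark F: refs=D, marked=F
Mark D: refs=F D, marked=D F
Unmarked (collected): A B C E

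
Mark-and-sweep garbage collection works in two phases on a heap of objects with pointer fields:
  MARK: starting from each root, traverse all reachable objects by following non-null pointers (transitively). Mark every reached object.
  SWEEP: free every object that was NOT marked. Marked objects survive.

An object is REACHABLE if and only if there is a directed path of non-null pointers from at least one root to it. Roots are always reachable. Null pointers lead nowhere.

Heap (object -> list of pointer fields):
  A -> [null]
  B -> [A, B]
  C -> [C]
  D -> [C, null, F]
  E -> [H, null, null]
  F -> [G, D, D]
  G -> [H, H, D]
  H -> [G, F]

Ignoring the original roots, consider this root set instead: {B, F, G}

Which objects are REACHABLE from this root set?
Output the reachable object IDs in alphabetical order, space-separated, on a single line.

Answer: A B C D F G H

Derivation:
Roots: B F G
Mark B: refs=A B, marked=B
Mark F: refs=G D D, marked=B F
Mark G: refs=H H D, marked=B F G
Mark A: refs=null, marked=A B F G
Mark D: refs=C null F, marked=A B D F G
Mark H: refs=G F, marked=A B D F G H
Mark C: refs=C, marked=A B C D F G H
Unmarked (collected): E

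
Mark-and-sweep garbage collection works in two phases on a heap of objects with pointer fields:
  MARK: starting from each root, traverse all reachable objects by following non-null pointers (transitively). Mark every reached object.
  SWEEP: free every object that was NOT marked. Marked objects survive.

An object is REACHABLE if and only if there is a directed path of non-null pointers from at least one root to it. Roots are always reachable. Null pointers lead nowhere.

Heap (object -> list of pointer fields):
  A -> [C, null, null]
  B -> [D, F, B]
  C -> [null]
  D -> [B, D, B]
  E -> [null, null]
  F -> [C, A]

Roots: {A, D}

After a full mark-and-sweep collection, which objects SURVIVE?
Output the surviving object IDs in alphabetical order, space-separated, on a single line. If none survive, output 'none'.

Answer: A B C D F

Derivation:
Roots: A D
Mark A: refs=C null null, marked=A
Mark D: refs=B D B, marked=A D
Mark C: refs=null, marked=A C D
Mark B: refs=D F B, marked=A B C D
Mark F: refs=C A, marked=A B C D F
Unmarked (collected): E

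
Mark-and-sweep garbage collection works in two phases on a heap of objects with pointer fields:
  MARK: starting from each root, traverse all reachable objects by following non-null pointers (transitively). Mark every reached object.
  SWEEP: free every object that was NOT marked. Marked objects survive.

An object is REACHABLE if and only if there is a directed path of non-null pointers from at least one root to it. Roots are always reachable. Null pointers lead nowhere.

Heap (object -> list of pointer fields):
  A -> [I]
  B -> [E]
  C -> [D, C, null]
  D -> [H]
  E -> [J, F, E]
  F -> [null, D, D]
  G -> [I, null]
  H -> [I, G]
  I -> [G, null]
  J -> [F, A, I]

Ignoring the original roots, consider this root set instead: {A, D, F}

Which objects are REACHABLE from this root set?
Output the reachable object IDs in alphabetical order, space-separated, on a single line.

Answer: A D F G H I

Derivation:
Roots: A D F
Mark A: refs=I, marked=A
Mark D: refs=H, marked=A D
Mark F: refs=null D D, marked=A D F
Mark I: refs=G null, marked=A D F I
Mark H: refs=I G, marked=A D F H I
Mark G: refs=I null, marked=A D F G H I
Unmarked (collected): B C E J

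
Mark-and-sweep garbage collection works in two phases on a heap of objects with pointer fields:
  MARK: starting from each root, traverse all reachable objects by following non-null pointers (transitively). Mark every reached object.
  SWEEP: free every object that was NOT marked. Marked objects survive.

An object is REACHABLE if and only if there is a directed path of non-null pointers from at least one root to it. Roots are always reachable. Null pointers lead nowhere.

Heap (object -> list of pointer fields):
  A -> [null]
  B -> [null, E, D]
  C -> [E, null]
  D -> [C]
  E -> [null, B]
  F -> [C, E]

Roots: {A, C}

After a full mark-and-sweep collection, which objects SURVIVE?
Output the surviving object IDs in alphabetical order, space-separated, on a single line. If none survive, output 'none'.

Roots: A C
Mark A: refs=null, marked=A
Mark C: refs=E null, marked=A C
Mark E: refs=null B, marked=A C E
Mark B: refs=null E D, marked=A B C E
Mark D: refs=C, marked=A B C D E
Unmarked (collected): F

Answer: A B C D E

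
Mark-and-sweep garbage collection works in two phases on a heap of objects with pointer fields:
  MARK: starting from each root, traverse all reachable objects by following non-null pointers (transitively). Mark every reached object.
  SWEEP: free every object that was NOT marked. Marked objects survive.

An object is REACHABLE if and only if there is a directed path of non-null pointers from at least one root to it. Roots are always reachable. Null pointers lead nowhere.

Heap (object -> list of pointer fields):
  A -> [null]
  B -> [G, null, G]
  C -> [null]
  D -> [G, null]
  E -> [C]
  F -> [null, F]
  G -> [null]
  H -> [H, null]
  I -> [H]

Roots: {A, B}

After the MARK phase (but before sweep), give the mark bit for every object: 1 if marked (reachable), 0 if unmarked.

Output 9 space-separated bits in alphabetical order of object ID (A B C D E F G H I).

Roots: A B
Mark A: refs=null, marked=A
Mark B: refs=G null G, marked=A B
Mark G: refs=null, marked=A B G
Unmarked (collected): C D E F H I

Answer: 1 1 0 0 0 0 1 0 0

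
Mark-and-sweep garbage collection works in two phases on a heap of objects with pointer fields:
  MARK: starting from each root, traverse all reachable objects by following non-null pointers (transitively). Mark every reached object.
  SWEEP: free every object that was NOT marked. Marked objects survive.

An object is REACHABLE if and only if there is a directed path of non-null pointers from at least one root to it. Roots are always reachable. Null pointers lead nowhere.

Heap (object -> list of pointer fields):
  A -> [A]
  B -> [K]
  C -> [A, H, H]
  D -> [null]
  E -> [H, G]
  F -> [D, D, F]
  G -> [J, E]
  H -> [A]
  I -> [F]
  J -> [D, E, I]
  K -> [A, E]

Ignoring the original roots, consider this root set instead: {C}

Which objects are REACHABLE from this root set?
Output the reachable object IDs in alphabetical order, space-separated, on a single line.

Roots: C
Mark C: refs=A H H, marked=C
Mark A: refs=A, marked=A C
Mark H: refs=A, marked=A C H
Unmarked (collected): B D E F G I J K

Answer: A C H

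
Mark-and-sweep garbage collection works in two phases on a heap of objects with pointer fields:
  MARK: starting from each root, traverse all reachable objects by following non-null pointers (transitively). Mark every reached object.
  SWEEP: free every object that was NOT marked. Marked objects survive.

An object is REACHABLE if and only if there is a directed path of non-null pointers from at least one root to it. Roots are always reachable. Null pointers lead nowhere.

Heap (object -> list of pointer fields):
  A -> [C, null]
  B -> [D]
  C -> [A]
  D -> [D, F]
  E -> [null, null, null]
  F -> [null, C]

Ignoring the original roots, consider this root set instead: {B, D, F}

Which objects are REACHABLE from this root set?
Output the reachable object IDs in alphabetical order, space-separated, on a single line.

Answer: A B C D F

Derivation:
Roots: B D F
Mark B: refs=D, marked=B
Mark D: refs=D F, marked=B D
Mark F: refs=null C, marked=B D F
Mark C: refs=A, marked=B C D F
Mark A: refs=C null, marked=A B C D F
Unmarked (collected): E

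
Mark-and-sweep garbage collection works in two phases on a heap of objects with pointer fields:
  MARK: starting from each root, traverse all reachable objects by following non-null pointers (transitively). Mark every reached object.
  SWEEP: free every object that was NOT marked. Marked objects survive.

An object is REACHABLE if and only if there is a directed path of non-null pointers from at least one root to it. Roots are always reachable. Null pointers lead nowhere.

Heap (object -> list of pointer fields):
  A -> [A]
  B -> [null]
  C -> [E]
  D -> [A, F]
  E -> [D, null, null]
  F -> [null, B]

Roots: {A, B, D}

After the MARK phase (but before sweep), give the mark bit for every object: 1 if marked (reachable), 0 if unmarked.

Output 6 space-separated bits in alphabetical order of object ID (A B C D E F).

Answer: 1 1 0 1 0 1

Derivation:
Roots: A B D
Mark A: refs=A, marked=A
Mark B: refs=null, marked=A B
Mark D: refs=A F, marked=A B D
Mark F: refs=null B, marked=A B D F
Unmarked (collected): C E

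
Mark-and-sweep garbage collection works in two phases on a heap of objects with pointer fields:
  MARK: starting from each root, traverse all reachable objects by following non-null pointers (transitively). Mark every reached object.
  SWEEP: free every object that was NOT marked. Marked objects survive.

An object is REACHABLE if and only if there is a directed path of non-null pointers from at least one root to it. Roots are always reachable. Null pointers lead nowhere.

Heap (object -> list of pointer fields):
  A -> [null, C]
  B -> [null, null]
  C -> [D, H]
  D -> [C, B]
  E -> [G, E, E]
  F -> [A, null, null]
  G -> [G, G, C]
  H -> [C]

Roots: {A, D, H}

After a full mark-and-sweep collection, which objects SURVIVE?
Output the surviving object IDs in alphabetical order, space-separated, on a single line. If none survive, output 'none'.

Answer: A B C D H

Derivation:
Roots: A D H
Mark A: refs=null C, marked=A
Mark D: refs=C B, marked=A D
Mark H: refs=C, marked=A D H
Mark C: refs=D H, marked=A C D H
Mark B: refs=null null, marked=A B C D H
Unmarked (collected): E F G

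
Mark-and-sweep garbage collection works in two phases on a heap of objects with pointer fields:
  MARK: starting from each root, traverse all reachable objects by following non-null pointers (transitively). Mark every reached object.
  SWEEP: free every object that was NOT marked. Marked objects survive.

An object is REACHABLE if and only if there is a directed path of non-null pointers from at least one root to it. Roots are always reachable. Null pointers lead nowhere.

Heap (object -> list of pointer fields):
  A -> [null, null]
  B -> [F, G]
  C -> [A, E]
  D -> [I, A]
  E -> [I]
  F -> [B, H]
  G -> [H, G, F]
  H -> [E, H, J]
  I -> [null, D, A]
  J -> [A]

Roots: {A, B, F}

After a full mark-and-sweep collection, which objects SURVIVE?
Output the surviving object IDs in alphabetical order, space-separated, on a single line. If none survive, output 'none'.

Answer: A B D E F G H I J

Derivation:
Roots: A B F
Mark A: refs=null null, marked=A
Mark B: refs=F G, marked=A B
Mark F: refs=B H, marked=A B F
Mark G: refs=H G F, marked=A B F G
Mark H: refs=E H J, marked=A B F G H
Mark E: refs=I, marked=A B E F G H
Mark J: refs=A, marked=A B E F G H J
Mark I: refs=null D A, marked=A B E F G H I J
Mark D: refs=I A, marked=A B D E F G H I J
Unmarked (collected): C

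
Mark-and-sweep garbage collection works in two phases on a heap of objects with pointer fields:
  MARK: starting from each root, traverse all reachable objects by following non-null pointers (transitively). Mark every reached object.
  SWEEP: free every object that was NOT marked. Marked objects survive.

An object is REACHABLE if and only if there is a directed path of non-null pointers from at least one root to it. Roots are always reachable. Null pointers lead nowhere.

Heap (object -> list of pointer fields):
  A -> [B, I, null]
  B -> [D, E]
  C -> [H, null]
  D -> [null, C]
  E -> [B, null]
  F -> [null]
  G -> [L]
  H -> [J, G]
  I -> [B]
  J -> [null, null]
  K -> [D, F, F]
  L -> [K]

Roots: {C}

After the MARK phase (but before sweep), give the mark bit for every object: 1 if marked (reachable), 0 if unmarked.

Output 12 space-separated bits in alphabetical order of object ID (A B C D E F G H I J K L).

Roots: C
Mark C: refs=H null, marked=C
Mark H: refs=J G, marked=C H
Mark J: refs=null null, marked=C H J
Mark G: refs=L, marked=C G H J
Mark L: refs=K, marked=C G H J L
Mark K: refs=D F F, marked=C G H J K L
Mark D: refs=null C, marked=C D G H J K L
Mark F: refs=null, marked=C D F G H J K L
Unmarked (collected): A B E I

Answer: 0 0 1 1 0 1 1 1 0 1 1 1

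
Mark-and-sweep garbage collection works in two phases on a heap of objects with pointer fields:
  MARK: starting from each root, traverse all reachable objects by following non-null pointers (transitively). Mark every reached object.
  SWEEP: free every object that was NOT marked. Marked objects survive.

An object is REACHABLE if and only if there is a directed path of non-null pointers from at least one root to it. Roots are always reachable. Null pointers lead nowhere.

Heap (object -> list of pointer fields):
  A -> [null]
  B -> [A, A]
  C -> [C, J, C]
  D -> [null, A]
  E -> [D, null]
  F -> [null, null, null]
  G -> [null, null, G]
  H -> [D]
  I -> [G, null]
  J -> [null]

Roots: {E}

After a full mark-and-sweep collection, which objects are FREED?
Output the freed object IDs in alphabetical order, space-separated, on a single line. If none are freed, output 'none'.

Answer: B C F G H I J

Derivation:
Roots: E
Mark E: refs=D null, marked=E
Mark D: refs=null A, marked=D E
Mark A: refs=null, marked=A D E
Unmarked (collected): B C F G H I J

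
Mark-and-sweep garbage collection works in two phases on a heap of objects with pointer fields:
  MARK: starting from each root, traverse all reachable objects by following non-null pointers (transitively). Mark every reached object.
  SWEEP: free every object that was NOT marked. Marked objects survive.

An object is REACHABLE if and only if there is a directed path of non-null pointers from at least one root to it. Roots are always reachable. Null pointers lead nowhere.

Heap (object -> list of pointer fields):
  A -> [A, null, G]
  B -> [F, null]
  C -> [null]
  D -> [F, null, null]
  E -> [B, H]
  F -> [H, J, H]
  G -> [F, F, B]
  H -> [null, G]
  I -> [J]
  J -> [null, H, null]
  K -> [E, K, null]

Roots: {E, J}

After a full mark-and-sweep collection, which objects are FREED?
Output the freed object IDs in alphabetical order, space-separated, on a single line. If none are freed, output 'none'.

Answer: A C D I K

Derivation:
Roots: E J
Mark E: refs=B H, marked=E
Mark J: refs=null H null, marked=E J
Mark B: refs=F null, marked=B E J
Mark H: refs=null G, marked=B E H J
Mark F: refs=H J H, marked=B E F H J
Mark G: refs=F F B, marked=B E F G H J
Unmarked (collected): A C D I K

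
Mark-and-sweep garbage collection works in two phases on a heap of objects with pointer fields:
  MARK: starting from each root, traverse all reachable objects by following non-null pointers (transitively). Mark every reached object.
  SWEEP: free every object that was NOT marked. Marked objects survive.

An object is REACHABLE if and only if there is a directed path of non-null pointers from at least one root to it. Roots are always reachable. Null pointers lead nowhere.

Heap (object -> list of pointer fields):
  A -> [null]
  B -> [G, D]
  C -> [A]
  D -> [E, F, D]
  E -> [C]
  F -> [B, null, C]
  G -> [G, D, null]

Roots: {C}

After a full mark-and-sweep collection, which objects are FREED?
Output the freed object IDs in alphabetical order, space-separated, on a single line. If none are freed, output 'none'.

Roots: C
Mark C: refs=A, marked=C
Mark A: refs=null, marked=A C
Unmarked (collected): B D E F G

Answer: B D E F G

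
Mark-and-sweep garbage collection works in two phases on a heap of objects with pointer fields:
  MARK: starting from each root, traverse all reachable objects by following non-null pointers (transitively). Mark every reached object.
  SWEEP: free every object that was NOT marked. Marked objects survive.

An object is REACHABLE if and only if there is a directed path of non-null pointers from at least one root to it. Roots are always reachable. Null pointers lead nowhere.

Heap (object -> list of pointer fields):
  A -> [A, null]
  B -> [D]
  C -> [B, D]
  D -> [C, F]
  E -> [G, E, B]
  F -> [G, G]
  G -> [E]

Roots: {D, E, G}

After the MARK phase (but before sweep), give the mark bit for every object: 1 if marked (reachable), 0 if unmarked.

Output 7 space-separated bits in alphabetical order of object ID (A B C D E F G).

Answer: 0 1 1 1 1 1 1

Derivation:
Roots: D E G
Mark D: refs=C F, marked=D
Mark E: refs=G E B, marked=D E
Mark G: refs=E, marked=D E G
Mark C: refs=B D, marked=C D E G
Mark F: refs=G G, marked=C D E F G
Mark B: refs=D, marked=B C D E F G
Unmarked (collected): A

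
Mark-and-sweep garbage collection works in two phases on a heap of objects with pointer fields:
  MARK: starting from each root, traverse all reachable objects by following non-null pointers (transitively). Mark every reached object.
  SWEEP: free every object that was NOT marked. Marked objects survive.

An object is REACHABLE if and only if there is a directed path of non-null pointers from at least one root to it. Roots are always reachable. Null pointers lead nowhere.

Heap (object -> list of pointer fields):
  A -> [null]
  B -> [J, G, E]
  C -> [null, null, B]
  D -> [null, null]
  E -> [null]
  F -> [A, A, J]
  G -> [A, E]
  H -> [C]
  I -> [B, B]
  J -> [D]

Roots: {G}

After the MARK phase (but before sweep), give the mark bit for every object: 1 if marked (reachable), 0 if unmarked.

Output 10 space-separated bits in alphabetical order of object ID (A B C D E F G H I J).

Answer: 1 0 0 0 1 0 1 0 0 0

Derivation:
Roots: G
Mark G: refs=A E, marked=G
Mark A: refs=null, marked=A G
Mark E: refs=null, marked=A E G
Unmarked (collected): B C D F H I J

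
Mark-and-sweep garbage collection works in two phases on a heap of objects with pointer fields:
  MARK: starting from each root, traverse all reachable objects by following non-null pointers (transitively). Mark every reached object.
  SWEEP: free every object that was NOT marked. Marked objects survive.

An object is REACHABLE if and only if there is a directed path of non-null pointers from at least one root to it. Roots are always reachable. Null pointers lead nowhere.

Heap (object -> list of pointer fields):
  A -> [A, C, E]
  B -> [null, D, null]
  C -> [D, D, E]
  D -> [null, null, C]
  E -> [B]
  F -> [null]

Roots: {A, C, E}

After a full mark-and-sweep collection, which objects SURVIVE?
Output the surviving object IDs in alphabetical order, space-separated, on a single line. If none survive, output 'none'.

Answer: A B C D E

Derivation:
Roots: A C E
Mark A: refs=A C E, marked=A
Mark C: refs=D D E, marked=A C
Mark E: refs=B, marked=A C E
Mark D: refs=null null C, marked=A C D E
Mark B: refs=null D null, marked=A B C D E
Unmarked (collected): F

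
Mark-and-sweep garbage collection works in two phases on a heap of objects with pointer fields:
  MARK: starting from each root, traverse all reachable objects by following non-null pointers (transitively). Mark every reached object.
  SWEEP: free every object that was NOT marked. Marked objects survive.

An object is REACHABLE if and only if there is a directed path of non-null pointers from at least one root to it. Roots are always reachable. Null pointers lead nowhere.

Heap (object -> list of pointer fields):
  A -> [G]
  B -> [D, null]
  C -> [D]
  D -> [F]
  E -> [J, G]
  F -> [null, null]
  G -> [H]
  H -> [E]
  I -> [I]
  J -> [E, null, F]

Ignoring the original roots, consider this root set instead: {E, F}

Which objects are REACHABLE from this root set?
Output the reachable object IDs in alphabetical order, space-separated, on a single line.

Answer: E F G H J

Derivation:
Roots: E F
Mark E: refs=J G, marked=E
Mark F: refs=null null, marked=E F
Mark J: refs=E null F, marked=E F J
Mark G: refs=H, marked=E F G J
Mark H: refs=E, marked=E F G H J
Unmarked (collected): A B C D I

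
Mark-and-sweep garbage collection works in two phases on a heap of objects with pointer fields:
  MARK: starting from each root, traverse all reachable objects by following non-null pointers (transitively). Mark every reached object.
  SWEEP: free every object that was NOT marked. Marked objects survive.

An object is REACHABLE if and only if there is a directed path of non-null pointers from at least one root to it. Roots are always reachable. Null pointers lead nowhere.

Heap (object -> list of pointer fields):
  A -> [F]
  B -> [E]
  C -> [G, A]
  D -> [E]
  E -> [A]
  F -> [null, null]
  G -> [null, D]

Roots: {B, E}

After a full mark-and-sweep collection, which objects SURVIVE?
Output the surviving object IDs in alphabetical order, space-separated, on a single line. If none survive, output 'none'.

Answer: A B E F

Derivation:
Roots: B E
Mark B: refs=E, marked=B
Mark E: refs=A, marked=B E
Mark A: refs=F, marked=A B E
Mark F: refs=null null, marked=A B E F
Unmarked (collected): C D G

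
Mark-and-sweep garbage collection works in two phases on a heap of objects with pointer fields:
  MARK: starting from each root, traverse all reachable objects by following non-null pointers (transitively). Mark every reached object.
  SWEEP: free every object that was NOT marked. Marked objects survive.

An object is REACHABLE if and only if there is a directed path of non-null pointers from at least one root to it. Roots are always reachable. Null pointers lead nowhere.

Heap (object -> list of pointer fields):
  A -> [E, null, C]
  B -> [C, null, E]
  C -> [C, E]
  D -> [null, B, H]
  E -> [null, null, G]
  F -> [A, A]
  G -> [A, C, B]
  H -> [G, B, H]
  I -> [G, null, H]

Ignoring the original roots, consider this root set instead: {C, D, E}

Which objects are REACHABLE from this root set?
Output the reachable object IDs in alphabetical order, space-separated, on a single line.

Answer: A B C D E G H

Derivation:
Roots: C D E
Mark C: refs=C E, marked=C
Mark D: refs=null B H, marked=C D
Mark E: refs=null null G, marked=C D E
Mark B: refs=C null E, marked=B C D E
Mark H: refs=G B H, marked=B C D E H
Mark G: refs=A C B, marked=B C D E G H
Mark A: refs=E null C, marked=A B C D E G H
Unmarked (collected): F I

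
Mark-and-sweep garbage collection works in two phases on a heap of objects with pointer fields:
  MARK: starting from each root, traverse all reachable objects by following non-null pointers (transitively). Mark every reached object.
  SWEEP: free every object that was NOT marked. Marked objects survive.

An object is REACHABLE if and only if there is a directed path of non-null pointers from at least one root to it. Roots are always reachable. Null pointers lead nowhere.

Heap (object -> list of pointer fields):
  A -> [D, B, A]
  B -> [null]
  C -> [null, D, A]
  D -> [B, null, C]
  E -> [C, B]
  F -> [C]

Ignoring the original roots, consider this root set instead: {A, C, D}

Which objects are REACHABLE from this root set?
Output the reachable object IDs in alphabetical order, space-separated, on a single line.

Roots: A C D
Mark A: refs=D B A, marked=A
Mark C: refs=null D A, marked=A C
Mark D: refs=B null C, marked=A C D
Mark B: refs=null, marked=A B C D
Unmarked (collected): E F

Answer: A B C D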